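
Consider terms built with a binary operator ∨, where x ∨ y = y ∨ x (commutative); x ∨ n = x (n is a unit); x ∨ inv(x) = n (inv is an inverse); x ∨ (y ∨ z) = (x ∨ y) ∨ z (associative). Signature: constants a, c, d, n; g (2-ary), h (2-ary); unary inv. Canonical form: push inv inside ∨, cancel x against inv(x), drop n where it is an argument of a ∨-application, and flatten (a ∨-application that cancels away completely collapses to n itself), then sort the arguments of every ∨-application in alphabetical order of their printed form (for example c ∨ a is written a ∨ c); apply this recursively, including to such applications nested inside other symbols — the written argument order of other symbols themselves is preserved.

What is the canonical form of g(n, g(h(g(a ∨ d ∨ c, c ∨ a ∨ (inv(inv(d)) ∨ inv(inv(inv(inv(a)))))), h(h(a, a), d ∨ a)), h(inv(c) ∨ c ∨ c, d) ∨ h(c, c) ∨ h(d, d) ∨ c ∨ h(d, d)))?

Answer: g(n, g(h(g(a ∨ c ∨ d, a ∨ a ∨ c ∨ d), h(h(a, a), a ∨ d)), c ∨ h(c, c) ∨ h(c, d) ∨ h(d, d) ∨ h(d, d)))

Derivation:
Focus inside:  h(inv(c) ∨ c ∨ c, d) ∨ h(c, c) ∨ h(d, d) ∨ c ∨ h(d, d)
Collect terms:  h(c, d) ∨ h(c, c) ∨ h(d, d) ∨ h(d, d) ∨ c
Sort:  c ∨ h(c, c) ∨ h(c, d) ∨ h(d, d) ∨ h(d, d)
Put back:  g(n, g(h(g(a ∨ c ∨ d, a ∨ a ∨ c ∨ d), h(h(a, a), a ∨ d)), c ∨ h(c, c) ∨ h(c, d) ∨ h(d, d) ∨ h(d, d)))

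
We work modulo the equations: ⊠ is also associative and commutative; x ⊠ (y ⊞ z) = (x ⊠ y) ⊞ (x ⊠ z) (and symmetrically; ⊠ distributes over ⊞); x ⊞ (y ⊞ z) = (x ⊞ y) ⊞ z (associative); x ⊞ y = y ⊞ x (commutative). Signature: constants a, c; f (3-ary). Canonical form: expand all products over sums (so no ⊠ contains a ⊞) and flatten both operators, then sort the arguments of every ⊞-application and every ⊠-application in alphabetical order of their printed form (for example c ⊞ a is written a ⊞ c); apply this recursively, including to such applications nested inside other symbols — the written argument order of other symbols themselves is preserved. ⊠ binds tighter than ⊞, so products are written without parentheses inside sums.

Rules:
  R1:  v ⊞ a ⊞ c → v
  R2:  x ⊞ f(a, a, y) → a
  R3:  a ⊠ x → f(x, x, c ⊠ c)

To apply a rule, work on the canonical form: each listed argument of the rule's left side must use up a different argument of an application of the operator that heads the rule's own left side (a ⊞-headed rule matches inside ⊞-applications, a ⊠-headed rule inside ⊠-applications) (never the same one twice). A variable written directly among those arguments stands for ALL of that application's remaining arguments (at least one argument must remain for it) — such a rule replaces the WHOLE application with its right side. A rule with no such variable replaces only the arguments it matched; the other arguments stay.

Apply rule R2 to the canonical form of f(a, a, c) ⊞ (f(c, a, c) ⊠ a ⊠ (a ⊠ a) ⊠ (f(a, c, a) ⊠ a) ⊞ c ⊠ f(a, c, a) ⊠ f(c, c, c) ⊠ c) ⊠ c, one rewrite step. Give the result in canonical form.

Answer: a

Derivation:
Canonical form:  a ⊠ a ⊠ a ⊠ a ⊠ c ⊠ f(a, c, a) ⊠ f(c, a, c) ⊞ c ⊠ c ⊠ c ⊠ f(a, c, a) ⊠ f(c, c, c) ⊞ f(a, a, c)
Apply R2:  consuming f(a, a, c);  x := a ⊠ a ⊠ a ⊠ a ⊠ c ⊠ f(a, c, a) ⊠ f(c, a, c) ⊞ c ⊠ c ⊠ c ⊠ f(a, c, a) ⊠ f(c, c, c), y := c
Every leftover argument binds to the variable; the entire application is replaced.
Giving:  a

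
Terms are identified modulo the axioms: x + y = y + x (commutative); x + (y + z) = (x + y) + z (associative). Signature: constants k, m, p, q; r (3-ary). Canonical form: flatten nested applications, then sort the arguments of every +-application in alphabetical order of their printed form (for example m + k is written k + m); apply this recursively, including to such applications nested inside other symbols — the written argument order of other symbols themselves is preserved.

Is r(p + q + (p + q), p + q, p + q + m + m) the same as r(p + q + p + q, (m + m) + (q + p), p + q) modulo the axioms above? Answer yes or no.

Left:  r(p + q + (p + q), p + q, p + q + m + m)
  Descend into:  p + q + (p + q)
  Un-nest:  p + q + p + q
  Sort:  p + p + q + q
  Put back:  r(p + p + q + q, p + q, m + m + p + q)
Right:  r(p + q + p + q, (m + m) + (q + p), p + q)
  Descend into:  (m + m) + (q + p)
  Un-nest:  m + m + q + p
  Sort arguments:  m + m + p + q
  Put back:  r(p + p + q + q, m + m + p + q, p + q)

Answer: no — r(p + p + q + q, p + q, m + m + p + q) vs r(p + p + q + q, m + m + p + q, p + q)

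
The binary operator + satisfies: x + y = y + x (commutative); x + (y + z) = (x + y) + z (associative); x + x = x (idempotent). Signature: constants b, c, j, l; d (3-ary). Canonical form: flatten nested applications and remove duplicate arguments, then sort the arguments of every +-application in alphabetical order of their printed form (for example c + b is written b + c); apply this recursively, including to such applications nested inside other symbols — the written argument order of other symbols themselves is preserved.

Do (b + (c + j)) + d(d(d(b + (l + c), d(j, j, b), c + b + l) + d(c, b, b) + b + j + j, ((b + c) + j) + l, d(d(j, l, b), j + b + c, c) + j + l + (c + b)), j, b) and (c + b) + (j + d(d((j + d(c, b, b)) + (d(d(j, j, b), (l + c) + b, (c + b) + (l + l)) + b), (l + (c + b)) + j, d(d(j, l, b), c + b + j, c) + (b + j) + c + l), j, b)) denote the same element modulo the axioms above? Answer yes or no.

Left:  (b + (c + j)) + d(d(d(b + (l + c), d(j, j, b), c + b + l) + d(c, b, b) + b + j + j, ((b + c) + j) + l, d(d(j, l, b), j + b + c, c) + j + l + (c + b)), j, b)
  Merge nested applications:  b + c + j + d(d(d(b + (l + c), d(j, j, b), c + b + l) + d(c, b, b) + b + j + j, ((b + c) + j) + l, d(d(j, l, b), j + b + c, c) + j + l + (c + b)), j, b)
  Simplify inside:  d(d(d(b + (l + c), d(j, j, b), c + b + l) + d(c, b, b) + b + j + j, ((b + c) + j) + l, d(d(j, l, b), j + b + c, c) + j + l + (c + b)), j, b)  →  d(d(b + d(b + c + l, d(j, j, b), b + c + l) + d(c, b, b) + j, b + c + j + l, b + c + d(d(j, l, b), b + c + j, c) + j + l), j, b)
  Order the arguments:  b + c + d(d(b + d(b + c + l, d(j, j, b), b + c + l) + d(c, b, b) + j, b + c + j + l, b + c + d(d(j, l, b), b + c + j, c) + j + l), j, b) + j
Right:  (c + b) + (j + d(d((j + d(c, b, b)) + (d(d(j, j, b), (l + c) + b, (c + b) + (l + l)) + b), (l + (c + b)) + j, d(d(j, l, b), c + b + j, c) + (b + j) + c + l), j, b))
  Flatten:  c + b + j + d(d((j + d(c, b, b)) + (d(d(j, j, b), (l + c) + b, (c + b) + (l + l)) + b), (l + (c + b)) + j, d(d(j, l, b), c + b + j, c) + (b + j) + c + l), j, b)
  Inside:  d(d((j + d(c, b, b)) + (d(d(j, j, b), (l + c) + b, (c + b) + (l + l)) + b), (l + (c + b)) + j, d(d(j, l, b), c + b + j, c) + (b + j) + c + l), j, b)  →  d(d(b + d(c, b, b) + d(d(j, j, b), b + c + l, b + c + l) + j, b + c + j + l, b + c + d(d(j, l, b), b + c + j, c) + j + l), j, b)
  Sort:  b + c + d(d(b + d(c, b, b) + d(d(j, j, b), b + c + l, b + c + l) + j, b + c + j + l, b + c + d(d(j, l, b), b + c + j, c) + j + l), j, b) + j

Answer: no — b + c + d(d(b + d(b + c + l, d(j, j, b), b + c + l) + d(c, b, b) + j, b + c + j + l, b + c + d(d(j, l, b), b + c + j, c) + j + l), j, b) + j vs b + c + d(d(b + d(c, b, b) + d(d(j, j, b), b + c + l, b + c + l) + j, b + c + j + l, b + c + d(d(j, l, b), b + c + j, c) + j + l), j, b) + j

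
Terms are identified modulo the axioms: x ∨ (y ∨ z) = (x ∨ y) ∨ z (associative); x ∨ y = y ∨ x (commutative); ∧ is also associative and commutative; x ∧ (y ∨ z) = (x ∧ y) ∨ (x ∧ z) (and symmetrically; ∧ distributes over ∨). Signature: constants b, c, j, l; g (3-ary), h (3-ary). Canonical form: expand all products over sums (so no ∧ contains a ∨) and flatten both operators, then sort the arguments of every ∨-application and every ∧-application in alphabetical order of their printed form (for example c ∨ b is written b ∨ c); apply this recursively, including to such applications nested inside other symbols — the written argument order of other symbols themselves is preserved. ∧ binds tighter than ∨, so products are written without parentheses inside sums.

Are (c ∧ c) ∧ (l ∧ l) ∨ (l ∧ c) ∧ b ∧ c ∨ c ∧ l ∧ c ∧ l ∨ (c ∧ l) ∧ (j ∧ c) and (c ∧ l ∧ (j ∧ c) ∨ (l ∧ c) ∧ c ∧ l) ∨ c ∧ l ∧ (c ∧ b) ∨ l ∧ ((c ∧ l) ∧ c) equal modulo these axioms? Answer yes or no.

Answer: yes — both canonical forms are b ∧ c ∧ c ∧ l ∨ c ∧ c ∧ j ∧ l ∨ c ∧ c ∧ l ∧ l ∨ c ∧ c ∧ l ∧ l

Derivation:
Left:  (c ∧ c) ∧ (l ∧ l) ∨ (l ∧ c) ∧ b ∧ c ∨ c ∧ l ∧ c ∧ l ∨ (c ∧ l) ∧ (j ∧ c)
  Un-nest:  c ∧ c ∧ l ∧ l ∨ b ∧ c ∧ c ∧ l ∨ c ∧ c ∧ l ∧ l ∨ c ∧ c ∧ j ∧ l
  Sort arguments:  b ∧ c ∧ c ∧ l ∨ c ∧ c ∧ j ∧ l ∨ c ∧ c ∧ l ∧ l ∨ c ∧ c ∧ l ∧ l
Right:  (c ∧ l ∧ (j ∧ c) ∨ (l ∧ c) ∧ c ∧ l) ∨ c ∧ l ∧ (c ∧ b) ∨ l ∧ ((c ∧ l) ∧ c)
  Flatten:  c ∧ c ∧ j ∧ l ∨ c ∧ c ∧ l ∧ l ∨ b ∧ c ∧ c ∧ l ∨ c ∧ c ∧ l ∧ l
  Sort:  b ∧ c ∧ c ∧ l ∨ c ∧ c ∧ j ∧ l ∨ c ∧ c ∧ l ∧ l ∨ c ∧ c ∧ l ∧ l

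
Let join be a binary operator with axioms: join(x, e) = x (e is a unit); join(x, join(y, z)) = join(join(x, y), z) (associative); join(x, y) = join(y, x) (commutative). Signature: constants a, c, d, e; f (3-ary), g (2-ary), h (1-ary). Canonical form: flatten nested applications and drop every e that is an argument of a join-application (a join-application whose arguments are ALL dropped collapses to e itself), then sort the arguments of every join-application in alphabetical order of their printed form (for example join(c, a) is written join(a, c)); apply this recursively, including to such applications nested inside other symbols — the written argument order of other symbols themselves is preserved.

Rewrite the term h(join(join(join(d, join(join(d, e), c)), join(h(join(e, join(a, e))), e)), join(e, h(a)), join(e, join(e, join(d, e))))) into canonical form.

Answer: h(join(c, d, d, d, h(a), h(a)))

Derivation:
Focus inside:  join(join(join(d, join(join(d, e), c)), join(h(join(e, join(a, e))), e)), join(e, h(a)), join(e, join(e, join(d, e))))
Un-nest:  join(d, d, e, c, h(join(e, join(a, e))), e, e, h(a), e, e, d, e)
Simplify inside:  h(join(e, join(a, e)))  →  h(a)
Drop the unit:  drop e (×6)
Order the arguments:  join(c, d, d, d, h(a), h(a))
Reassemble:  h(join(c, d, d, d, h(a), h(a)))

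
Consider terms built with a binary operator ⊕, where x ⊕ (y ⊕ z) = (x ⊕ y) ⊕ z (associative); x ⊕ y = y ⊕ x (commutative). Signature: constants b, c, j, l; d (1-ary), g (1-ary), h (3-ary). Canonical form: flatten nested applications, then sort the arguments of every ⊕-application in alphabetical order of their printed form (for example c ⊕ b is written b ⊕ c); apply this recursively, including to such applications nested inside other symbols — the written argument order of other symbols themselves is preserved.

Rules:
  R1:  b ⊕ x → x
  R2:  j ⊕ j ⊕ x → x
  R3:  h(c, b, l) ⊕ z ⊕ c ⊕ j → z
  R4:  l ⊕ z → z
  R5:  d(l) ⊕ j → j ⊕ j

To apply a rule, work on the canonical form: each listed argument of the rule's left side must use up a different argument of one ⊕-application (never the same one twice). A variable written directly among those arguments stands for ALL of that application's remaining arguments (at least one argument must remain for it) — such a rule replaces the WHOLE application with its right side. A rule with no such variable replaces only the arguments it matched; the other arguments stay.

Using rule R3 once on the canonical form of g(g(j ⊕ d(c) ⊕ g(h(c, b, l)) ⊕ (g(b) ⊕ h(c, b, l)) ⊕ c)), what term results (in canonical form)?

Answer: g(g(d(c) ⊕ g(b) ⊕ g(h(c, b, l))))

Derivation:
Canonical form:  g(g(c ⊕ d(c) ⊕ g(b) ⊕ g(h(c, b, l)) ⊕ h(c, b, l) ⊕ j))
Apply R3:  consuming c, h(c, b, l), j;  z := d(c) ⊕ g(b) ⊕ g(h(c, b, l))
The extension variable absorbs all remaining arguments, so the whole application is rewritten.
Giving:  g(g(d(c) ⊕ g(b) ⊕ g(h(c, b, l))))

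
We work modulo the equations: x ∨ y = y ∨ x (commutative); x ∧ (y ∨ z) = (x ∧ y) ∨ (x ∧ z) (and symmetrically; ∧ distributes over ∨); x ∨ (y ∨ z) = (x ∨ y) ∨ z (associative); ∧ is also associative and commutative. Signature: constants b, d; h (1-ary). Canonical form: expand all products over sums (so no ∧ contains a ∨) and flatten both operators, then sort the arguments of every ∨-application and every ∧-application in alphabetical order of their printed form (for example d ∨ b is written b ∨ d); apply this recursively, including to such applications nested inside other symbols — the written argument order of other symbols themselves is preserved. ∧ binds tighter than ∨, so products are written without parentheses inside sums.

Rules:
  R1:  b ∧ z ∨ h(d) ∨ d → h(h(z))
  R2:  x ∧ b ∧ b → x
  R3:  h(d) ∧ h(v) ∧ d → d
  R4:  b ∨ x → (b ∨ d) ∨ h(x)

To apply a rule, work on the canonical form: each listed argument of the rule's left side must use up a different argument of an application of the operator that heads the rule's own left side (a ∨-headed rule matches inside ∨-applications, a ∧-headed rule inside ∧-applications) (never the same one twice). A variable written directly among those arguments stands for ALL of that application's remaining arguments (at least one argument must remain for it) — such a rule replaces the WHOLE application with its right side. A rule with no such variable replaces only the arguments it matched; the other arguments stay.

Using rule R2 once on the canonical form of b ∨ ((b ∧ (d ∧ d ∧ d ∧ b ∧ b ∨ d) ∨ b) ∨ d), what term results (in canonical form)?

Answer: b ∨ b ∨ b ∧ d ∨ b ∧ d ∧ d ∧ d ∨ d

Derivation:
Canonical form:  b ∨ b ∨ b ∧ b ∧ b ∧ d ∧ d ∧ d ∨ b ∧ d ∨ d
Apply R2:  consuming b, b;  x := b ∧ d ∧ d ∧ d
The extension variable absorbs all remaining arguments, so the whole application is rewritten.
Giving:  b ∨ b ∨ b ∧ d ∨ b ∧ d ∧ d ∧ d ∨ d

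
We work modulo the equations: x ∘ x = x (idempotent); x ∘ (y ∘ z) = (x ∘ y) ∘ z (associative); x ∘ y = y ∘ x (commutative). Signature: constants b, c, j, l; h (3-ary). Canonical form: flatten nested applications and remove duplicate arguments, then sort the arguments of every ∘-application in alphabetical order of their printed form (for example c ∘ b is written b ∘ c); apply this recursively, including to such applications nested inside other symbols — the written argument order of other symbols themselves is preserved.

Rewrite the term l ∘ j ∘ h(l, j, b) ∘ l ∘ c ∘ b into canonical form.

Idempotence:  drop duplicate l
Sort:  b ∘ c ∘ h(l, j, b) ∘ j ∘ l

Answer: b ∘ c ∘ h(l, j, b) ∘ j ∘ l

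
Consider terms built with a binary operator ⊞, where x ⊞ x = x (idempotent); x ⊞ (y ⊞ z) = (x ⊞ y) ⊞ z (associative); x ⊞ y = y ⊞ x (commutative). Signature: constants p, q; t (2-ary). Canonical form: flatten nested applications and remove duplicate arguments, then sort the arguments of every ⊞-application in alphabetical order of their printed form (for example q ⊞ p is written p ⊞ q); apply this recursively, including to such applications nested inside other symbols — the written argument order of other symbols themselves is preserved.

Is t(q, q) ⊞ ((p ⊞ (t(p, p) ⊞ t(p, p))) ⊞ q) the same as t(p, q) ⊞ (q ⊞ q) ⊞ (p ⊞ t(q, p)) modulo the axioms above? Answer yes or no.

Left:  t(q, q) ⊞ ((p ⊞ (t(p, p) ⊞ t(p, p))) ⊞ q)
  Merge nested applications:  t(q, q) ⊞ p ⊞ t(p, p) ⊞ t(p, p) ⊞ q
  Drop duplicates:  drop duplicate t(p, p)
  Sort arguments:  p ⊞ q ⊞ t(p, p) ⊞ t(q, q)
Right:  t(p, q) ⊞ (q ⊞ q) ⊞ (p ⊞ t(q, p))
  Flatten:  t(p, q) ⊞ q ⊞ q ⊞ p ⊞ t(q, p)
  Idempotence:  drop duplicate q
  Order the arguments:  p ⊞ q ⊞ t(p, q) ⊞ t(q, p)

Answer: no — p ⊞ q ⊞ t(p, p) ⊞ t(q, q) vs p ⊞ q ⊞ t(p, q) ⊞ t(q, p)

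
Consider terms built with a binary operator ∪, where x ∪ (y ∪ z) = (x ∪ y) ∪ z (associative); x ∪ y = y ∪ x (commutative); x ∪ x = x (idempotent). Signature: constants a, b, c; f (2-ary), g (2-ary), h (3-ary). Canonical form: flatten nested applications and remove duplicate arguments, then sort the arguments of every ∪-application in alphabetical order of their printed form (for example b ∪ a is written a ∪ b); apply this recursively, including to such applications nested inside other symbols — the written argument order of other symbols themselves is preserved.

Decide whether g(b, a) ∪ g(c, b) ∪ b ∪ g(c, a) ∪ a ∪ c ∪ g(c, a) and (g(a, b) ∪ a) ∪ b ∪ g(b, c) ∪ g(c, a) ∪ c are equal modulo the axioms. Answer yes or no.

Answer: no — a ∪ b ∪ c ∪ g(b, a) ∪ g(c, a) ∪ g(c, b) vs a ∪ b ∪ c ∪ g(a, b) ∪ g(b, c) ∪ g(c, a)

Derivation:
Left:  g(b, a) ∪ g(c, b) ∪ b ∪ g(c, a) ∪ a ∪ c ∪ g(c, a)
  Deduplicate:  drop duplicate g(c, a)
  Order the arguments:  a ∪ b ∪ c ∪ g(b, a) ∪ g(c, a) ∪ g(c, b)
Right:  (g(a, b) ∪ a) ∪ b ∪ g(b, c) ∪ g(c, a) ∪ c
  Merge nested applications:  g(a, b) ∪ a ∪ b ∪ g(b, c) ∪ g(c, a) ∪ c
  Sort arguments:  a ∪ b ∪ c ∪ g(a, b) ∪ g(b, c) ∪ g(c, a)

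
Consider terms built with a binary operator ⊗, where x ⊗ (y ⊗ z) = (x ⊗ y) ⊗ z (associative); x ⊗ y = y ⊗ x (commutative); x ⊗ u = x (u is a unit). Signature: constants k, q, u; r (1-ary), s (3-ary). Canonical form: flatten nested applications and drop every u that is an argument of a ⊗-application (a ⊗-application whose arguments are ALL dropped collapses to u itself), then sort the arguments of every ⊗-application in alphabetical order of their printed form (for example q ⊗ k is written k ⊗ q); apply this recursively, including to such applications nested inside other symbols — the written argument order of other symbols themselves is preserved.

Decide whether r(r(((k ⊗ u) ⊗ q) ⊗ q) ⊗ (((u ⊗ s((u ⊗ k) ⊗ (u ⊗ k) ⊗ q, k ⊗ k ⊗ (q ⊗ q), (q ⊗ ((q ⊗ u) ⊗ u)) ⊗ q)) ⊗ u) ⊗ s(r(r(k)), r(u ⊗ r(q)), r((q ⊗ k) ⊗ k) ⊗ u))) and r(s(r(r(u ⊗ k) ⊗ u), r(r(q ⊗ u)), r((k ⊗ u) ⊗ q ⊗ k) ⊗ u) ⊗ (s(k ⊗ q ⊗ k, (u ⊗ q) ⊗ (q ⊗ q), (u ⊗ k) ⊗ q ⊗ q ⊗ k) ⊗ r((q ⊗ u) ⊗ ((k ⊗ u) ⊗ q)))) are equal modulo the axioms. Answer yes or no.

Left:  r(r(((k ⊗ u) ⊗ q) ⊗ q) ⊗ (((u ⊗ s((u ⊗ k) ⊗ (u ⊗ k) ⊗ q, k ⊗ k ⊗ (q ⊗ q), (q ⊗ ((q ⊗ u) ⊗ u)) ⊗ q)) ⊗ u) ⊗ s(r(r(k)), r(u ⊗ r(q)), r((q ⊗ k) ⊗ k) ⊗ u)))
  Focus inside:  r(((k ⊗ u) ⊗ q) ⊗ q) ⊗ (((u ⊗ s((u ⊗ k) ⊗ (u ⊗ k) ⊗ q, k ⊗ k ⊗ (q ⊗ q), (q ⊗ ((q ⊗ u) ⊗ u)) ⊗ q)) ⊗ u) ⊗ s(r(r(k)), r(u ⊗ r(q)), r((q ⊗ k) ⊗ k) ⊗ u))
  Merge nested applications:  r(((k ⊗ u) ⊗ q) ⊗ q) ⊗ u ⊗ s((u ⊗ k) ⊗ (u ⊗ k) ⊗ q, k ⊗ k ⊗ (q ⊗ q), (q ⊗ ((q ⊗ u) ⊗ u)) ⊗ q) ⊗ u ⊗ s(r(r(k)), r(u ⊗ r(q)), r((q ⊗ k) ⊗ k) ⊗ u)
  Inside:  r(((k ⊗ u) ⊗ q) ⊗ q)  →  r(k ⊗ q ⊗ q)
  Canonicalize subterm:  s((u ⊗ k) ⊗ (u ⊗ k) ⊗ q, k ⊗ k ⊗ (q ⊗ q), (q ⊗ ((q ⊗ u) ⊗ u)) ⊗ q)  →  s(k ⊗ k ⊗ q, k ⊗ k ⊗ q ⊗ q, q ⊗ q ⊗ q)
  Simplify inside:  s(r(r(k)), r(u ⊗ r(q)), r((q ⊗ k) ⊗ k) ⊗ u)  →  s(r(r(k)), r(r(q)), r(k ⊗ k ⊗ q))
  Drop the unit:  drop u (×2)
  Sort arguments:  r(k ⊗ q ⊗ q) ⊗ s(k ⊗ k ⊗ q, k ⊗ k ⊗ q ⊗ q, q ⊗ q ⊗ q) ⊗ s(r(r(k)), r(r(q)), r(k ⊗ k ⊗ q))
  Put back:  r(r(k ⊗ q ⊗ q) ⊗ s(k ⊗ k ⊗ q, k ⊗ k ⊗ q ⊗ q, q ⊗ q ⊗ q) ⊗ s(r(r(k)), r(r(q)), r(k ⊗ k ⊗ q)))
Right:  r(s(r(r(u ⊗ k) ⊗ u), r(r(q ⊗ u)), r((k ⊗ u) ⊗ q ⊗ k) ⊗ u) ⊗ (s(k ⊗ q ⊗ k, (u ⊗ q) ⊗ (q ⊗ q), (u ⊗ k) ⊗ q ⊗ q ⊗ k) ⊗ r((q ⊗ u) ⊗ ((k ⊗ u) ⊗ q))))
  Descend into:  s(r(r(u ⊗ k) ⊗ u), r(r(q ⊗ u)), r((k ⊗ u) ⊗ q ⊗ k) ⊗ u) ⊗ (s(k ⊗ q ⊗ k, (u ⊗ q) ⊗ (q ⊗ q), (u ⊗ k) ⊗ q ⊗ q ⊗ k) ⊗ r((q ⊗ u) ⊗ ((k ⊗ u) ⊗ q)))
  Un-nest:  s(r(r(u ⊗ k) ⊗ u), r(r(q ⊗ u)), r((k ⊗ u) ⊗ q ⊗ k) ⊗ u) ⊗ s(k ⊗ q ⊗ k, (u ⊗ q) ⊗ (q ⊗ q), (u ⊗ k) ⊗ q ⊗ q ⊗ k) ⊗ r((q ⊗ u) ⊗ ((k ⊗ u) ⊗ q))
  Inside:  s(r(r(u ⊗ k) ⊗ u), r(r(q ⊗ u)), r((k ⊗ u) ⊗ q ⊗ k) ⊗ u)  →  s(r(r(k)), r(r(q)), r(k ⊗ k ⊗ q))
  Inside:  s(k ⊗ q ⊗ k, (u ⊗ q) ⊗ (q ⊗ q), (u ⊗ k) ⊗ q ⊗ q ⊗ k)  →  s(k ⊗ k ⊗ q, q ⊗ q ⊗ q, k ⊗ k ⊗ q ⊗ q)
  Inside:  r((q ⊗ u) ⊗ ((k ⊗ u) ⊗ q))  →  r(k ⊗ q ⊗ q)
  Sort arguments:  r(k ⊗ q ⊗ q) ⊗ s(k ⊗ k ⊗ q, q ⊗ q ⊗ q, k ⊗ k ⊗ q ⊗ q) ⊗ s(r(r(k)), r(r(q)), r(k ⊗ k ⊗ q))
  Reassemble:  r(r(k ⊗ q ⊗ q) ⊗ s(k ⊗ k ⊗ q, q ⊗ q ⊗ q, k ⊗ k ⊗ q ⊗ q) ⊗ s(r(r(k)), r(r(q)), r(k ⊗ k ⊗ q)))

Answer: no — r(r(k ⊗ q ⊗ q) ⊗ s(k ⊗ k ⊗ q, k ⊗ k ⊗ q ⊗ q, q ⊗ q ⊗ q) ⊗ s(r(r(k)), r(r(q)), r(k ⊗ k ⊗ q))) vs r(r(k ⊗ q ⊗ q) ⊗ s(k ⊗ k ⊗ q, q ⊗ q ⊗ q, k ⊗ k ⊗ q ⊗ q) ⊗ s(r(r(k)), r(r(q)), r(k ⊗ k ⊗ q)))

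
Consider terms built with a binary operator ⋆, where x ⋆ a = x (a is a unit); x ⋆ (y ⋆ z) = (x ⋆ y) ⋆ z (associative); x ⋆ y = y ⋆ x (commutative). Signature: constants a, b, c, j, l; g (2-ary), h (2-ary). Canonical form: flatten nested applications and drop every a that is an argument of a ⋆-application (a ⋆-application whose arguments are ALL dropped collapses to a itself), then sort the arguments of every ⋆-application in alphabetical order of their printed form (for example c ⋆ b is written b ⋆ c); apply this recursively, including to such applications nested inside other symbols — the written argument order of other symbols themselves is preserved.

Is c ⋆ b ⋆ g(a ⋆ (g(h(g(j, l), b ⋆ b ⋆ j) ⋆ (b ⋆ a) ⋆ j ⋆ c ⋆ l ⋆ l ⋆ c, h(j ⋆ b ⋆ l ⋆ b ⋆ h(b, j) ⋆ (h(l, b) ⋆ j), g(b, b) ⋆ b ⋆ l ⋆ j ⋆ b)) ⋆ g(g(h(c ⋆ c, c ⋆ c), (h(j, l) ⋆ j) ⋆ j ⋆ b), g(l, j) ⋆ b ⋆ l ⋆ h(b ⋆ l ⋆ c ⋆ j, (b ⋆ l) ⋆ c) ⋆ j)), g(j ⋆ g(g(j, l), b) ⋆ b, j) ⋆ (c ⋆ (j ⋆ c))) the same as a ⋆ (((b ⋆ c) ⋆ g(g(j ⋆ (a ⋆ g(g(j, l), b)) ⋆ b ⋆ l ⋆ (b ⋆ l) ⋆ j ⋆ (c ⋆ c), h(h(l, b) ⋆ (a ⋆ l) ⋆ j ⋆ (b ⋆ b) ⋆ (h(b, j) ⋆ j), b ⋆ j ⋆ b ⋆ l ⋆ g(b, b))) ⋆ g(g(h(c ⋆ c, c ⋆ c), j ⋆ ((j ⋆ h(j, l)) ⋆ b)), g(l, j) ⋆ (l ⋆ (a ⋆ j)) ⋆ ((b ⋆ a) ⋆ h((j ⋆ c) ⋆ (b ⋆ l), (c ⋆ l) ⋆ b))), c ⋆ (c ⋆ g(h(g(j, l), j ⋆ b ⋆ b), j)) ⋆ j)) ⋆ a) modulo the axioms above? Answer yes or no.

Answer: no — b ⋆ c ⋆ g(g(b ⋆ c ⋆ c ⋆ h(g(j, l), b ⋆ b ⋆ j) ⋆ j ⋆ l ⋆ l, h(b ⋆ b ⋆ h(b, j) ⋆ h(l, b) ⋆ j ⋆ j ⋆ l, b ⋆ b ⋆ g(b, b) ⋆ j ⋆ l)) ⋆ g(g(h(c ⋆ c, c ⋆ c), b ⋆ h(j, l) ⋆ j ⋆ j), b ⋆ g(l, j) ⋆ h(b ⋆ c ⋆ j ⋆ l, b ⋆ c ⋆ l) ⋆ j ⋆ l), c ⋆ c ⋆ g(b ⋆ g(g(j, l), b) ⋆ j, j) ⋆ j) vs b ⋆ c ⋆ g(g(b ⋆ b ⋆ c ⋆ c ⋆ g(g(j, l), b) ⋆ j ⋆ j ⋆ l ⋆ l, h(b ⋆ b ⋆ h(b, j) ⋆ h(l, b) ⋆ j ⋆ j ⋆ l, b ⋆ b ⋆ g(b, b) ⋆ j ⋆ l)) ⋆ g(g(h(c ⋆ c, c ⋆ c), b ⋆ h(j, l) ⋆ j ⋆ j), b ⋆ g(l, j) ⋆ h(b ⋆ c ⋆ j ⋆ l, b ⋆ c ⋆ l) ⋆ j ⋆ l), c ⋆ c ⋆ g(h(g(j, l), b ⋆ b ⋆ j), j) ⋆ j)

Derivation:
Left:  c ⋆ b ⋆ g(a ⋆ (g(h(g(j, l), b ⋆ b ⋆ j) ⋆ (b ⋆ a) ⋆ j ⋆ c ⋆ l ⋆ l ⋆ c, h(j ⋆ b ⋆ l ⋆ b ⋆ h(b, j) ⋆ (h(l, b) ⋆ j), g(b, b) ⋆ b ⋆ l ⋆ j ⋆ b)) ⋆ g(g(h(c ⋆ c, c ⋆ c), (h(j, l) ⋆ j) ⋆ j ⋆ b), g(l, j) ⋆ b ⋆ l ⋆ h(b ⋆ l ⋆ c ⋆ j, (b ⋆ l) ⋆ c) ⋆ j)), g(j ⋆ g(g(j, l), b) ⋆ b, j) ⋆ (c ⋆ (j ⋆ c)))
  Canonicalize subterm:  g(a ⋆ (g(h(g(j, l), b ⋆ b ⋆ j) ⋆ (b ⋆ a) ⋆ j ⋆ c ⋆ l ⋆ l ⋆ c, h(j ⋆ b ⋆ l ⋆ b ⋆ h(b, j) ⋆ (h(l, b) ⋆ j), g(b, b) ⋆ b ⋆ l ⋆ j ⋆ b)) ⋆ g(g(h(c ⋆ c, c ⋆ c), (h(j, l) ⋆ j) ⋆ j ⋆ b), g(l, j) ⋆ b ⋆ l ⋆ h(b ⋆ l ⋆ c ⋆ j, (b ⋆ l) ⋆ c) ⋆ j)), g(j ⋆ g(g(j, l), b) ⋆ b, j) ⋆ (c ⋆ (j ⋆ c)))  →  g(g(b ⋆ c ⋆ c ⋆ h(g(j, l), b ⋆ b ⋆ j) ⋆ j ⋆ l ⋆ l, h(b ⋆ b ⋆ h(b, j) ⋆ h(l, b) ⋆ j ⋆ j ⋆ l, b ⋆ b ⋆ g(b, b) ⋆ j ⋆ l)) ⋆ g(g(h(c ⋆ c, c ⋆ c), b ⋆ h(j, l) ⋆ j ⋆ j), b ⋆ g(l, j) ⋆ h(b ⋆ c ⋆ j ⋆ l, b ⋆ c ⋆ l) ⋆ j ⋆ l), c ⋆ c ⋆ g(b ⋆ g(g(j, l), b) ⋆ j, j) ⋆ j)
  Sort arguments:  b ⋆ c ⋆ g(g(b ⋆ c ⋆ c ⋆ h(g(j, l), b ⋆ b ⋆ j) ⋆ j ⋆ l ⋆ l, h(b ⋆ b ⋆ h(b, j) ⋆ h(l, b) ⋆ j ⋆ j ⋆ l, b ⋆ b ⋆ g(b, b) ⋆ j ⋆ l)) ⋆ g(g(h(c ⋆ c, c ⋆ c), b ⋆ h(j, l) ⋆ j ⋆ j), b ⋆ g(l, j) ⋆ h(b ⋆ c ⋆ j ⋆ l, b ⋆ c ⋆ l) ⋆ j ⋆ l), c ⋆ c ⋆ g(b ⋆ g(g(j, l), b) ⋆ j, j) ⋆ j)
Right:  a ⋆ (((b ⋆ c) ⋆ g(g(j ⋆ (a ⋆ g(g(j, l), b)) ⋆ b ⋆ l ⋆ (b ⋆ l) ⋆ j ⋆ (c ⋆ c), h(h(l, b) ⋆ (a ⋆ l) ⋆ j ⋆ (b ⋆ b) ⋆ (h(b, j) ⋆ j), b ⋆ j ⋆ b ⋆ l ⋆ g(b, b))) ⋆ g(g(h(c ⋆ c, c ⋆ c), j ⋆ ((j ⋆ h(j, l)) ⋆ b)), g(l, j) ⋆ (l ⋆ (a ⋆ j)) ⋆ ((b ⋆ a) ⋆ h((j ⋆ c) ⋆ (b ⋆ l), (c ⋆ l) ⋆ b))), c ⋆ (c ⋆ g(h(g(j, l), j ⋆ b ⋆ b), j)) ⋆ j)) ⋆ a)
  Un-nest:  a ⋆ b ⋆ c ⋆ g(g(j ⋆ (a ⋆ g(g(j, l), b)) ⋆ b ⋆ l ⋆ (b ⋆ l) ⋆ j ⋆ (c ⋆ c), h(h(l, b) ⋆ (a ⋆ l) ⋆ j ⋆ (b ⋆ b) ⋆ (h(b, j) ⋆ j), b ⋆ j ⋆ b ⋆ l ⋆ g(b, b))) ⋆ g(g(h(c ⋆ c, c ⋆ c), j ⋆ ((j ⋆ h(j, l)) ⋆ b)), g(l, j) ⋆ (l ⋆ (a ⋆ j)) ⋆ ((b ⋆ a) ⋆ h((j ⋆ c) ⋆ (b ⋆ l), (c ⋆ l) ⋆ b))), c ⋆ (c ⋆ g(h(g(j, l), j ⋆ b ⋆ b), j)) ⋆ j) ⋆ a
  Simplify inside:  g(g(j ⋆ (a ⋆ g(g(j, l), b)) ⋆ b ⋆ l ⋆ (b ⋆ l) ⋆ j ⋆ (c ⋆ c), h(h(l, b) ⋆ (a ⋆ l) ⋆ j ⋆ (b ⋆ b) ⋆ (h(b, j) ⋆ j), b ⋆ j ⋆ b ⋆ l ⋆ g(b, b))) ⋆ g(g(h(c ⋆ c, c ⋆ c), j ⋆ ((j ⋆ h(j, l)) ⋆ b)), g(l, j) ⋆ (l ⋆ (a ⋆ j)) ⋆ ((b ⋆ a) ⋆ h((j ⋆ c) ⋆ (b ⋆ l), (c ⋆ l) ⋆ b))), c ⋆ (c ⋆ g(h(g(j, l), j ⋆ b ⋆ b), j)) ⋆ j)  →  g(g(b ⋆ b ⋆ c ⋆ c ⋆ g(g(j, l), b) ⋆ j ⋆ j ⋆ l ⋆ l, h(b ⋆ b ⋆ h(b, j) ⋆ h(l, b) ⋆ j ⋆ j ⋆ l, b ⋆ b ⋆ g(b, b) ⋆ j ⋆ l)) ⋆ g(g(h(c ⋆ c, c ⋆ c), b ⋆ h(j, l) ⋆ j ⋆ j), b ⋆ g(l, j) ⋆ h(b ⋆ c ⋆ j ⋆ l, b ⋆ c ⋆ l) ⋆ j ⋆ l), c ⋆ c ⋆ g(h(g(j, l), b ⋆ b ⋆ j), j) ⋆ j)
  Drop the unit:  drop a (×2)
  Sort:  b ⋆ c ⋆ g(g(b ⋆ b ⋆ c ⋆ c ⋆ g(g(j, l), b) ⋆ j ⋆ j ⋆ l ⋆ l, h(b ⋆ b ⋆ h(b, j) ⋆ h(l, b) ⋆ j ⋆ j ⋆ l, b ⋆ b ⋆ g(b, b) ⋆ j ⋆ l)) ⋆ g(g(h(c ⋆ c, c ⋆ c), b ⋆ h(j, l) ⋆ j ⋆ j), b ⋆ g(l, j) ⋆ h(b ⋆ c ⋆ j ⋆ l, b ⋆ c ⋆ l) ⋆ j ⋆ l), c ⋆ c ⋆ g(h(g(j, l), b ⋆ b ⋆ j), j) ⋆ j)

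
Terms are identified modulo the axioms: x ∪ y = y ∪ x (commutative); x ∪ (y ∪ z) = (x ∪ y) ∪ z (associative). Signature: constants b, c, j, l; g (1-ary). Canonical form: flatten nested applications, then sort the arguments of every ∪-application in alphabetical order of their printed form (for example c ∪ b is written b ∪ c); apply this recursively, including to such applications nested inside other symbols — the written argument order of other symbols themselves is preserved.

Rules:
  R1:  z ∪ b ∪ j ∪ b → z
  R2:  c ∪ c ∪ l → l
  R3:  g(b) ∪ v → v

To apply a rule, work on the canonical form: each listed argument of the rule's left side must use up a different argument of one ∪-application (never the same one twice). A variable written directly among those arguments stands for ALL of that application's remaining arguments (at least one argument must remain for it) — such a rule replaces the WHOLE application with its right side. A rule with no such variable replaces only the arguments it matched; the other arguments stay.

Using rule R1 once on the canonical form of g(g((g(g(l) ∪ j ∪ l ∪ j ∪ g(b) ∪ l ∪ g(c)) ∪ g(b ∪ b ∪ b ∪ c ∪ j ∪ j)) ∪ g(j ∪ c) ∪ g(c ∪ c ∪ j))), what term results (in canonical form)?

Canonical form:  g(g(g(b ∪ b ∪ b ∪ c ∪ j ∪ j) ∪ g(c ∪ c ∪ j) ∪ g(c ∪ j) ∪ g(g(b) ∪ g(c) ∪ g(l) ∪ j ∪ j ∪ l ∪ l)))
Apply R1:  consuming b, b, j;  z := b ∪ c ∪ j
The variable takes the whole remainder — replace the entire application.
New term:  g(g(g(b ∪ c ∪ j) ∪ g(c ∪ c ∪ j) ∪ g(c ∪ j) ∪ g(g(b) ∪ g(c) ∪ g(l) ∪ j ∪ j ∪ l ∪ l)))

Answer: g(g(g(b ∪ c ∪ j) ∪ g(c ∪ c ∪ j) ∪ g(c ∪ j) ∪ g(g(b) ∪ g(c) ∪ g(l) ∪ j ∪ j ∪ l ∪ l)))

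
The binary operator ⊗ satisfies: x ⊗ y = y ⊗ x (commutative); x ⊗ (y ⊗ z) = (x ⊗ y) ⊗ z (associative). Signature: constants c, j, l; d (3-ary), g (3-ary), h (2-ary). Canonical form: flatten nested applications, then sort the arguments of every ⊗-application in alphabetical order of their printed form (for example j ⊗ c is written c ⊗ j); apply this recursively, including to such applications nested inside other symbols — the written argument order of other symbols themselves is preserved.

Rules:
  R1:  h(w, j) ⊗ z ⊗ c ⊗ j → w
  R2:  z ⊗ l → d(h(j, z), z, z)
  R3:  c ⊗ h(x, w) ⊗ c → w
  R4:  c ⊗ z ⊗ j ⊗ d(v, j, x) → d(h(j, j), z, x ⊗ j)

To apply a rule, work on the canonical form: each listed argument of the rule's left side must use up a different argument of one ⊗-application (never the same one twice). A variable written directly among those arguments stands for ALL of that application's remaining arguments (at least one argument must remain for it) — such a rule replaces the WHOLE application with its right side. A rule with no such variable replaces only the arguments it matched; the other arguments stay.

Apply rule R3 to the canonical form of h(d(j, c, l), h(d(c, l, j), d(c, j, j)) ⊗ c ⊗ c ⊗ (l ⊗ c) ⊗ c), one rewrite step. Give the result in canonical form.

Canonical form:  h(d(j, c, l), c ⊗ c ⊗ c ⊗ c ⊗ h(d(c, l, j), d(c, j, j)) ⊗ l)
R3 matches:  uses c, c, h(d(c, l, j), d(c, j, j));  w := d(c, j, j), x := d(c, l, j)
Result:  h(d(j, c, l), c ⊗ c ⊗ d(c, j, j) ⊗ l)

Answer: h(d(j, c, l), c ⊗ c ⊗ d(c, j, j) ⊗ l)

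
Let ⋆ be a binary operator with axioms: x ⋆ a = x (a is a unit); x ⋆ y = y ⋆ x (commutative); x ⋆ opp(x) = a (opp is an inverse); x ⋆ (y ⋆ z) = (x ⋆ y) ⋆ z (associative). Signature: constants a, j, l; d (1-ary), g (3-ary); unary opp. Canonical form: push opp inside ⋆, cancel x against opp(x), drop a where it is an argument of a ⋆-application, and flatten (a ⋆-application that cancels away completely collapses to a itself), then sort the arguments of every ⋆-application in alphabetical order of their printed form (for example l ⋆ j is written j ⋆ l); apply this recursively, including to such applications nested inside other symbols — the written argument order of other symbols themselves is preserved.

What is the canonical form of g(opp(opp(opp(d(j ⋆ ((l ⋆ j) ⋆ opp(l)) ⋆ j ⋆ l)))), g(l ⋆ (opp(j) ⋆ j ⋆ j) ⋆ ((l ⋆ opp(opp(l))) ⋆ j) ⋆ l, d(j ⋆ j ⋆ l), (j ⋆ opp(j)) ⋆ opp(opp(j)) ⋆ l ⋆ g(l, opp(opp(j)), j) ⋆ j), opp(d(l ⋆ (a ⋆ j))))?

Answer: g(opp(d(j ⋆ j ⋆ j ⋆ l)), g(j ⋆ j ⋆ l ⋆ l ⋆ l ⋆ l, d(j ⋆ j ⋆ l), g(l, j, j) ⋆ j ⋆ j ⋆ l), opp(d(j ⋆ l)))

Derivation:
Focus inside:  (j ⋆ opp(j)) ⋆ opp(opp(j)) ⋆ l ⋆ g(l, opp(opp(j)), j) ⋆ j
Push opp inside:  distribute opp over ⋆ and collapse double opp
Collect terms:  j ⋆ j ⋆ l ⋆ g(l, j, j)
Sort arguments:  g(l, j, j) ⋆ j ⋆ j ⋆ l
Put back:  g(opp(d(j ⋆ j ⋆ j ⋆ l)), g(j ⋆ j ⋆ l ⋆ l ⋆ l ⋆ l, d(j ⋆ j ⋆ l), g(l, j, j) ⋆ j ⋆ j ⋆ l), opp(d(j ⋆ l)))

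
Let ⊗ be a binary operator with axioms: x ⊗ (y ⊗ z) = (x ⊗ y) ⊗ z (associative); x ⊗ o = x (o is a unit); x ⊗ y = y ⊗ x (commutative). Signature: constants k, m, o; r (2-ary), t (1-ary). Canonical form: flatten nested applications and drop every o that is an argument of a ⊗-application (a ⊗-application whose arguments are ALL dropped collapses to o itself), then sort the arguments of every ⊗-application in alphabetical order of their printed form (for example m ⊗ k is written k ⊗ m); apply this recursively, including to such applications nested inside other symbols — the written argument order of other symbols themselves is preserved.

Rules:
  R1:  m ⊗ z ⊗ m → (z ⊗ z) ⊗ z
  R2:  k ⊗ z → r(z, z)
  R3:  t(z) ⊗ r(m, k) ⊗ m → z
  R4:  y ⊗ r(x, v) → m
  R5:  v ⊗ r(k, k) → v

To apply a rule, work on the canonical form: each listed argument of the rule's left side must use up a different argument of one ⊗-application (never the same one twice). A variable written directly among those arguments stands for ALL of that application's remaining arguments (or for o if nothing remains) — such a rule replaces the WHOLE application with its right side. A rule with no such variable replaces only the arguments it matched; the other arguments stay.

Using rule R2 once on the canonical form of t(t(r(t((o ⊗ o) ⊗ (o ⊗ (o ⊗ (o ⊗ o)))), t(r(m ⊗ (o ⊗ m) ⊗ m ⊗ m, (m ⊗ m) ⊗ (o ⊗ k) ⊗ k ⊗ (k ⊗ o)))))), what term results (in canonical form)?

Answer: t(t(r(t(o), t(r(m ⊗ m ⊗ m ⊗ m, r(k ⊗ k ⊗ m ⊗ m, k ⊗ k ⊗ m ⊗ m))))))

Derivation:
Canonical form:  t(t(r(t(o), t(r(m ⊗ m ⊗ m ⊗ m, k ⊗ k ⊗ k ⊗ m ⊗ m)))))
R2 matches:  uses k;  z := k ⊗ k ⊗ m ⊗ m
The extension variable absorbs all remaining arguments, so the whole application is rewritten.
Result:  t(t(r(t(o), t(r(m ⊗ m ⊗ m ⊗ m, r(k ⊗ k ⊗ m ⊗ m, k ⊗ k ⊗ m ⊗ m))))))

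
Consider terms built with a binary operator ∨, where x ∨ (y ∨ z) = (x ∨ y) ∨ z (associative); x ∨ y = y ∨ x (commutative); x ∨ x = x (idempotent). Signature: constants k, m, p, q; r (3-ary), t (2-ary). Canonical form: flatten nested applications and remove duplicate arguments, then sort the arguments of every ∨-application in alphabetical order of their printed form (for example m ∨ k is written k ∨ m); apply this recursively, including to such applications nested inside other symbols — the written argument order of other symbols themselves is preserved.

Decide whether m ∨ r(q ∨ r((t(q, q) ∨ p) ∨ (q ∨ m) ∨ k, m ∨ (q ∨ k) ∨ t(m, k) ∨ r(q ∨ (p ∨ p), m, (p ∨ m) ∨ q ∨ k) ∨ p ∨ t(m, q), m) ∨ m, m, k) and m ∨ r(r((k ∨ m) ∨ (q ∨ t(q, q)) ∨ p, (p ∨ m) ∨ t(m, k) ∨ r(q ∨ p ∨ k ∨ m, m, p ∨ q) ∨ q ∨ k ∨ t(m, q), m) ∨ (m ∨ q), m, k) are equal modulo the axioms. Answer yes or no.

Left:  m ∨ r(q ∨ r((t(q, q) ∨ p) ∨ (q ∨ m) ∨ k, m ∨ (q ∨ k) ∨ t(m, k) ∨ r(q ∨ (p ∨ p), m, (p ∨ m) ∨ q ∨ k) ∨ p ∨ t(m, q), m) ∨ m, m, k)
  Simplify inside:  r(q ∨ r((t(q, q) ∨ p) ∨ (q ∨ m) ∨ k, m ∨ (q ∨ k) ∨ t(m, k) ∨ r(q ∨ (p ∨ p), m, (p ∨ m) ∨ q ∨ k) ∨ p ∨ t(m, q), m) ∨ m, m, k)  →  r(m ∨ q ∨ r(k ∨ m ∨ p ∨ q ∨ t(q, q), k ∨ m ∨ p ∨ q ∨ r(p ∨ q, m, k ∨ m ∨ p ∨ q) ∨ t(m, k) ∨ t(m, q), m), m, k)
  Sort arguments:  m ∨ r(m ∨ q ∨ r(k ∨ m ∨ p ∨ q ∨ t(q, q), k ∨ m ∨ p ∨ q ∨ r(p ∨ q, m, k ∨ m ∨ p ∨ q) ∨ t(m, k) ∨ t(m, q), m), m, k)
Right:  m ∨ r(r((k ∨ m) ∨ (q ∨ t(q, q)) ∨ p, (p ∨ m) ∨ t(m, k) ∨ r(q ∨ p ∨ k ∨ m, m, p ∨ q) ∨ q ∨ k ∨ t(m, q), m) ∨ (m ∨ q), m, k)
  Simplify inside:  r(r((k ∨ m) ∨ (q ∨ t(q, q)) ∨ p, (p ∨ m) ∨ t(m, k) ∨ r(q ∨ p ∨ k ∨ m, m, p ∨ q) ∨ q ∨ k ∨ t(m, q), m) ∨ (m ∨ q), m, k)  →  r(m ∨ q ∨ r(k ∨ m ∨ p ∨ q ∨ t(q, q), k ∨ m ∨ p ∨ q ∨ r(k ∨ m ∨ p ∨ q, m, p ∨ q) ∨ t(m, k) ∨ t(m, q), m), m, k)
  Sort:  m ∨ r(m ∨ q ∨ r(k ∨ m ∨ p ∨ q ∨ t(q, q), k ∨ m ∨ p ∨ q ∨ r(k ∨ m ∨ p ∨ q, m, p ∨ q) ∨ t(m, k) ∨ t(m, q), m), m, k)

Answer: no — m ∨ r(m ∨ q ∨ r(k ∨ m ∨ p ∨ q ∨ t(q, q), k ∨ m ∨ p ∨ q ∨ r(p ∨ q, m, k ∨ m ∨ p ∨ q) ∨ t(m, k) ∨ t(m, q), m), m, k) vs m ∨ r(m ∨ q ∨ r(k ∨ m ∨ p ∨ q ∨ t(q, q), k ∨ m ∨ p ∨ q ∨ r(k ∨ m ∨ p ∨ q, m, p ∨ q) ∨ t(m, k) ∨ t(m, q), m), m, k)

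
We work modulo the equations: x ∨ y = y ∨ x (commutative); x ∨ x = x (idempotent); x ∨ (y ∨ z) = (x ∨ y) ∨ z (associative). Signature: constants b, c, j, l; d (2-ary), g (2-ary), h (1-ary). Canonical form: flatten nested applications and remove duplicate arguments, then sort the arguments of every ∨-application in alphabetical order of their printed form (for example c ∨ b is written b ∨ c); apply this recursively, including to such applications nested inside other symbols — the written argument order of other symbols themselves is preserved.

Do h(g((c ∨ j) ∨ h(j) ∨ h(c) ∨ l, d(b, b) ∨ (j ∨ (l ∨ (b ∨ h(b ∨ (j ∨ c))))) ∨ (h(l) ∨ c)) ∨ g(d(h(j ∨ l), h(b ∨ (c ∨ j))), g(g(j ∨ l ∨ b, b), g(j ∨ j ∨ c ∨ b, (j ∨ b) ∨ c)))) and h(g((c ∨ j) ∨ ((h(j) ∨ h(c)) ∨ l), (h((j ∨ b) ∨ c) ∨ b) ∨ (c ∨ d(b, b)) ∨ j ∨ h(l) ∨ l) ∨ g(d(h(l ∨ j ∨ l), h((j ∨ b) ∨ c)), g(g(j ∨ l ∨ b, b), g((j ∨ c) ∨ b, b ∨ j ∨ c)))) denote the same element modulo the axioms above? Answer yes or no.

Answer: yes — both canonical forms are h(g(c ∨ h(c) ∨ h(j) ∨ j ∨ l, b ∨ c ∨ d(b, b) ∨ h(b ∨ c ∨ j) ∨ h(l) ∨ j ∨ l) ∨ g(d(h(j ∨ l), h(b ∨ c ∨ j)), g(g(b ∨ j ∨ l, b), g(b ∨ c ∨ j, b ∨ c ∨ j))))

Derivation:
Left:  h(g((c ∨ j) ∨ h(j) ∨ h(c) ∨ l, d(b, b) ∨ (j ∨ (l ∨ (b ∨ h(b ∨ (j ∨ c))))) ∨ (h(l) ∨ c)) ∨ g(d(h(j ∨ l), h(b ∨ (c ∨ j))), g(g(j ∨ l ∨ b, b), g(j ∨ j ∨ c ∨ b, (j ∨ b) ∨ c))))
  Work inside:  g((c ∨ j) ∨ h(j) ∨ h(c) ∨ l, d(b, b) ∨ (j ∨ (l ∨ (b ∨ h(b ∨ (j ∨ c))))) ∨ (h(l) ∨ c)) ∨ g(d(h(j ∨ l), h(b ∨ (c ∨ j))), g(g(j ∨ l ∨ b, b), g(j ∨ j ∨ c ∨ b, (j ∨ b) ∨ c)))
  Canonicalize subterm:  g((c ∨ j) ∨ h(j) ∨ h(c) ∨ l, d(b, b) ∨ (j ∨ (l ∨ (b ∨ h(b ∨ (j ∨ c))))) ∨ (h(l) ∨ c))  →  g(c ∨ h(c) ∨ h(j) ∨ j ∨ l, b ∨ c ∨ d(b, b) ∨ h(b ∨ c ∨ j) ∨ h(l) ∨ j ∨ l)
  Simplify inside:  g(d(h(j ∨ l), h(b ∨ (c ∨ j))), g(g(j ∨ l ∨ b, b), g(j ∨ j ∨ c ∨ b, (j ∨ b) ∨ c)))  →  g(d(h(j ∨ l), h(b ∨ c ∨ j)), g(g(b ∨ j ∨ l, b), g(b ∨ c ∨ j, b ∨ c ∨ j)))
  Order the arguments:  g(c ∨ h(c) ∨ h(j) ∨ j ∨ l, b ∨ c ∨ d(b, b) ∨ h(b ∨ c ∨ j) ∨ h(l) ∨ j ∨ l) ∨ g(d(h(j ∨ l), h(b ∨ c ∨ j)), g(g(b ∨ j ∨ l, b), g(b ∨ c ∨ j, b ∨ c ∨ j)))
  Reassemble:  h(g(c ∨ h(c) ∨ h(j) ∨ j ∨ l, b ∨ c ∨ d(b, b) ∨ h(b ∨ c ∨ j) ∨ h(l) ∨ j ∨ l) ∨ g(d(h(j ∨ l), h(b ∨ c ∨ j)), g(g(b ∨ j ∨ l, b), g(b ∨ c ∨ j, b ∨ c ∨ j))))
Right:  h(g((c ∨ j) ∨ ((h(j) ∨ h(c)) ∨ l), (h((j ∨ b) ∨ c) ∨ b) ∨ (c ∨ d(b, b)) ∨ j ∨ h(l) ∨ l) ∨ g(d(h(l ∨ j ∨ l), h((j ∨ b) ∨ c)), g(g(j ∨ l ∨ b, b), g((j ∨ c) ∨ b, b ∨ j ∨ c))))
  Work inside:  g((c ∨ j) ∨ ((h(j) ∨ h(c)) ∨ l), (h((j ∨ b) ∨ c) ∨ b) ∨ (c ∨ d(b, b)) ∨ j ∨ h(l) ∨ l) ∨ g(d(h(l ∨ j ∨ l), h((j ∨ b) ∨ c)), g(g(j ∨ l ∨ b, b), g((j ∨ c) ∨ b, b ∨ j ∨ c)))
  Simplify inside:  g((c ∨ j) ∨ ((h(j) ∨ h(c)) ∨ l), (h((j ∨ b) ∨ c) ∨ b) ∨ (c ∨ d(b, b)) ∨ j ∨ h(l) ∨ l)  →  g(c ∨ h(c) ∨ h(j) ∨ j ∨ l, b ∨ c ∨ d(b, b) ∨ h(b ∨ c ∨ j) ∨ h(l) ∨ j ∨ l)
  Inside:  g(d(h(l ∨ j ∨ l), h((j ∨ b) ∨ c)), g(g(j ∨ l ∨ b, b), g((j ∨ c) ∨ b, b ∨ j ∨ c)))  →  g(d(h(j ∨ l), h(b ∨ c ∨ j)), g(g(b ∨ j ∨ l, b), g(b ∨ c ∨ j, b ∨ c ∨ j)))
  Sort:  g(c ∨ h(c) ∨ h(j) ∨ j ∨ l, b ∨ c ∨ d(b, b) ∨ h(b ∨ c ∨ j) ∨ h(l) ∨ j ∨ l) ∨ g(d(h(j ∨ l), h(b ∨ c ∨ j)), g(g(b ∨ j ∨ l, b), g(b ∨ c ∨ j, b ∨ c ∨ j)))
  Put back:  h(g(c ∨ h(c) ∨ h(j) ∨ j ∨ l, b ∨ c ∨ d(b, b) ∨ h(b ∨ c ∨ j) ∨ h(l) ∨ j ∨ l) ∨ g(d(h(j ∨ l), h(b ∨ c ∨ j)), g(g(b ∨ j ∨ l, b), g(b ∨ c ∨ j, b ∨ c ∨ j))))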